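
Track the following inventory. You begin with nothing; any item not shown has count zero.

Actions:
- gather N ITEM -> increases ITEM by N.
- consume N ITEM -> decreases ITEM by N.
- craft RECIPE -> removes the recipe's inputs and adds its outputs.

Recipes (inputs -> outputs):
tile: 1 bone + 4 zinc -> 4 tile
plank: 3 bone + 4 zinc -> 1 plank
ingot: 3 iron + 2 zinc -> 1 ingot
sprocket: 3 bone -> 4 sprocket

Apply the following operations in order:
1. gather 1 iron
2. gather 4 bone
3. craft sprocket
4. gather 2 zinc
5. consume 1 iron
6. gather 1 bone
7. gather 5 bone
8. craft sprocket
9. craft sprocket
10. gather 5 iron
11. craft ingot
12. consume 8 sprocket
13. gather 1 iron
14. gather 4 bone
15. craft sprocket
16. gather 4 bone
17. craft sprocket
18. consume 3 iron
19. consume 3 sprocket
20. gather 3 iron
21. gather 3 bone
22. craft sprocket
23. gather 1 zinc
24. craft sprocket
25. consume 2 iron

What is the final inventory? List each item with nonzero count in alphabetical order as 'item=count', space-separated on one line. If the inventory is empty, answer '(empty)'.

Answer: ingot=1 iron=1 sprocket=17 zinc=1

Derivation:
After 1 (gather 1 iron): iron=1
After 2 (gather 4 bone): bone=4 iron=1
After 3 (craft sprocket): bone=1 iron=1 sprocket=4
After 4 (gather 2 zinc): bone=1 iron=1 sprocket=4 zinc=2
After 5 (consume 1 iron): bone=1 sprocket=4 zinc=2
After 6 (gather 1 bone): bone=2 sprocket=4 zinc=2
After 7 (gather 5 bone): bone=7 sprocket=4 zinc=2
After 8 (craft sprocket): bone=4 sprocket=8 zinc=2
After 9 (craft sprocket): bone=1 sprocket=12 zinc=2
After 10 (gather 5 iron): bone=1 iron=5 sprocket=12 zinc=2
After 11 (craft ingot): bone=1 ingot=1 iron=2 sprocket=12
After 12 (consume 8 sprocket): bone=1 ingot=1 iron=2 sprocket=4
After 13 (gather 1 iron): bone=1 ingot=1 iron=3 sprocket=4
After 14 (gather 4 bone): bone=5 ingot=1 iron=3 sprocket=4
After 15 (craft sprocket): bone=2 ingot=1 iron=3 sprocket=8
After 16 (gather 4 bone): bone=6 ingot=1 iron=3 sprocket=8
After 17 (craft sprocket): bone=3 ingot=1 iron=3 sprocket=12
After 18 (consume 3 iron): bone=3 ingot=1 sprocket=12
After 19 (consume 3 sprocket): bone=3 ingot=1 sprocket=9
After 20 (gather 3 iron): bone=3 ingot=1 iron=3 sprocket=9
After 21 (gather 3 bone): bone=6 ingot=1 iron=3 sprocket=9
After 22 (craft sprocket): bone=3 ingot=1 iron=3 sprocket=13
After 23 (gather 1 zinc): bone=3 ingot=1 iron=3 sprocket=13 zinc=1
After 24 (craft sprocket): ingot=1 iron=3 sprocket=17 zinc=1
After 25 (consume 2 iron): ingot=1 iron=1 sprocket=17 zinc=1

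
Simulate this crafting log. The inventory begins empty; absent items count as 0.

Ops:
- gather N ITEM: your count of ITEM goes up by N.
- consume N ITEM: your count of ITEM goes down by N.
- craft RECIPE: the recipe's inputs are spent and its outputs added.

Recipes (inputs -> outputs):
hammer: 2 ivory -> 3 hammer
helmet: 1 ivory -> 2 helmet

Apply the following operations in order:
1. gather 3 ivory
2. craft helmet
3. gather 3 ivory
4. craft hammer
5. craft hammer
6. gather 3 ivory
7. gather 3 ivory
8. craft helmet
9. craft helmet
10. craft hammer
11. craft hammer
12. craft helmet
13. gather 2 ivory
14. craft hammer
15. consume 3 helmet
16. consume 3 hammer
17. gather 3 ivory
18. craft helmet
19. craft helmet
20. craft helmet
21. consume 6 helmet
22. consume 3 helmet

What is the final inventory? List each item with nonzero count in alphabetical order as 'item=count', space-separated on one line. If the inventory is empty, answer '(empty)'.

Answer: hammer=12 helmet=2

Derivation:
After 1 (gather 3 ivory): ivory=3
After 2 (craft helmet): helmet=2 ivory=2
After 3 (gather 3 ivory): helmet=2 ivory=5
After 4 (craft hammer): hammer=3 helmet=2 ivory=3
After 5 (craft hammer): hammer=6 helmet=2 ivory=1
After 6 (gather 3 ivory): hammer=6 helmet=2 ivory=4
After 7 (gather 3 ivory): hammer=6 helmet=2 ivory=7
After 8 (craft helmet): hammer=6 helmet=4 ivory=6
After 9 (craft helmet): hammer=6 helmet=6 ivory=5
After 10 (craft hammer): hammer=9 helmet=6 ivory=3
After 11 (craft hammer): hammer=12 helmet=6 ivory=1
After 12 (craft helmet): hammer=12 helmet=8
After 13 (gather 2 ivory): hammer=12 helmet=8 ivory=2
After 14 (craft hammer): hammer=15 helmet=8
After 15 (consume 3 helmet): hammer=15 helmet=5
After 16 (consume 3 hammer): hammer=12 helmet=5
After 17 (gather 3 ivory): hammer=12 helmet=5 ivory=3
After 18 (craft helmet): hammer=12 helmet=7 ivory=2
After 19 (craft helmet): hammer=12 helmet=9 ivory=1
After 20 (craft helmet): hammer=12 helmet=11
After 21 (consume 6 helmet): hammer=12 helmet=5
After 22 (consume 3 helmet): hammer=12 helmet=2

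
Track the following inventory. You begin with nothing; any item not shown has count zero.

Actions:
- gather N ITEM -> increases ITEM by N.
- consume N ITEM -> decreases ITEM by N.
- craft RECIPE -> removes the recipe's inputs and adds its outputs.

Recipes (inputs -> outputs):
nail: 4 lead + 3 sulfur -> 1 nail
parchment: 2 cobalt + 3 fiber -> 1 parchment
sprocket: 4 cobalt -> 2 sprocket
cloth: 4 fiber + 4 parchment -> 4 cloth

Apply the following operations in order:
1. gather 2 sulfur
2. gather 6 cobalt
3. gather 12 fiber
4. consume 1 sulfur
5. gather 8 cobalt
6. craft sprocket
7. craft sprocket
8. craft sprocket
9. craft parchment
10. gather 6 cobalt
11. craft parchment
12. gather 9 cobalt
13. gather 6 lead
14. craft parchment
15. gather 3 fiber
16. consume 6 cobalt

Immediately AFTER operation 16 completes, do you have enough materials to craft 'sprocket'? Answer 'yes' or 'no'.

Answer: yes

Derivation:
After 1 (gather 2 sulfur): sulfur=2
After 2 (gather 6 cobalt): cobalt=6 sulfur=2
After 3 (gather 12 fiber): cobalt=6 fiber=12 sulfur=2
After 4 (consume 1 sulfur): cobalt=6 fiber=12 sulfur=1
After 5 (gather 8 cobalt): cobalt=14 fiber=12 sulfur=1
After 6 (craft sprocket): cobalt=10 fiber=12 sprocket=2 sulfur=1
After 7 (craft sprocket): cobalt=6 fiber=12 sprocket=4 sulfur=1
After 8 (craft sprocket): cobalt=2 fiber=12 sprocket=6 sulfur=1
After 9 (craft parchment): fiber=9 parchment=1 sprocket=6 sulfur=1
After 10 (gather 6 cobalt): cobalt=6 fiber=9 parchment=1 sprocket=6 sulfur=1
After 11 (craft parchment): cobalt=4 fiber=6 parchment=2 sprocket=6 sulfur=1
After 12 (gather 9 cobalt): cobalt=13 fiber=6 parchment=2 sprocket=6 sulfur=1
After 13 (gather 6 lead): cobalt=13 fiber=6 lead=6 parchment=2 sprocket=6 sulfur=1
After 14 (craft parchment): cobalt=11 fiber=3 lead=6 parchment=3 sprocket=6 sulfur=1
After 15 (gather 3 fiber): cobalt=11 fiber=6 lead=6 parchment=3 sprocket=6 sulfur=1
After 16 (consume 6 cobalt): cobalt=5 fiber=6 lead=6 parchment=3 sprocket=6 sulfur=1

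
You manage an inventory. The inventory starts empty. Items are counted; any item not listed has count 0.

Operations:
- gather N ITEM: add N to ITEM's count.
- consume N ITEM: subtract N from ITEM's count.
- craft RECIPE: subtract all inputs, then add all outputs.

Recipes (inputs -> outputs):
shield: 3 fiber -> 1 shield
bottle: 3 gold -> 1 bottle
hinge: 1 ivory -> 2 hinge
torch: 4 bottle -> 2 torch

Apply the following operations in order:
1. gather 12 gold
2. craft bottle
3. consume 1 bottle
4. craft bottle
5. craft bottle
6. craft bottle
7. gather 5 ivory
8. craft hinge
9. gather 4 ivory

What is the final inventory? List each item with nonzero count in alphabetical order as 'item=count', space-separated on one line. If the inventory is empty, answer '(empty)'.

After 1 (gather 12 gold): gold=12
After 2 (craft bottle): bottle=1 gold=9
After 3 (consume 1 bottle): gold=9
After 4 (craft bottle): bottle=1 gold=6
After 5 (craft bottle): bottle=2 gold=3
After 6 (craft bottle): bottle=3
After 7 (gather 5 ivory): bottle=3 ivory=5
After 8 (craft hinge): bottle=3 hinge=2 ivory=4
After 9 (gather 4 ivory): bottle=3 hinge=2 ivory=8

Answer: bottle=3 hinge=2 ivory=8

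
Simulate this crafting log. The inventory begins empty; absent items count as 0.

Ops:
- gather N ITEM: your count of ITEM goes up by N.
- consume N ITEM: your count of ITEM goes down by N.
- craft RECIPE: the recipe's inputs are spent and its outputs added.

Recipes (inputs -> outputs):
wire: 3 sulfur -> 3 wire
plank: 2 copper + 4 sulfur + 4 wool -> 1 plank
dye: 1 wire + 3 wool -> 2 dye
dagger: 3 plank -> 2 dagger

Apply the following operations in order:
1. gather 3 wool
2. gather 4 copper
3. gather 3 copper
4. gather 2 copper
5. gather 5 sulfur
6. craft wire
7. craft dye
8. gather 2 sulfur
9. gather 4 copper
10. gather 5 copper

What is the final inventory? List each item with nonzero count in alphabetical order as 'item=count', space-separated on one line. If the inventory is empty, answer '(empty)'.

After 1 (gather 3 wool): wool=3
After 2 (gather 4 copper): copper=4 wool=3
After 3 (gather 3 copper): copper=7 wool=3
After 4 (gather 2 copper): copper=9 wool=3
After 5 (gather 5 sulfur): copper=9 sulfur=5 wool=3
After 6 (craft wire): copper=9 sulfur=2 wire=3 wool=3
After 7 (craft dye): copper=9 dye=2 sulfur=2 wire=2
After 8 (gather 2 sulfur): copper=9 dye=2 sulfur=4 wire=2
After 9 (gather 4 copper): copper=13 dye=2 sulfur=4 wire=2
After 10 (gather 5 copper): copper=18 dye=2 sulfur=4 wire=2

Answer: copper=18 dye=2 sulfur=4 wire=2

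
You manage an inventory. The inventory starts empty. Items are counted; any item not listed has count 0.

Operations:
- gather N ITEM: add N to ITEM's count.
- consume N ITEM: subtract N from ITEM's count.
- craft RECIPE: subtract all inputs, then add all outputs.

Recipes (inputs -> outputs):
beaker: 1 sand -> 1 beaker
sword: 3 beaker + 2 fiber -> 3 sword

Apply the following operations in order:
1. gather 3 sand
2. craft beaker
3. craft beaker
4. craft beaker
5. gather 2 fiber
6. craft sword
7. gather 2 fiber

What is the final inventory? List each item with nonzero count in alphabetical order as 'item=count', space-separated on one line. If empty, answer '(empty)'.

After 1 (gather 3 sand): sand=3
After 2 (craft beaker): beaker=1 sand=2
After 3 (craft beaker): beaker=2 sand=1
After 4 (craft beaker): beaker=3
After 5 (gather 2 fiber): beaker=3 fiber=2
After 6 (craft sword): sword=3
After 7 (gather 2 fiber): fiber=2 sword=3

Answer: fiber=2 sword=3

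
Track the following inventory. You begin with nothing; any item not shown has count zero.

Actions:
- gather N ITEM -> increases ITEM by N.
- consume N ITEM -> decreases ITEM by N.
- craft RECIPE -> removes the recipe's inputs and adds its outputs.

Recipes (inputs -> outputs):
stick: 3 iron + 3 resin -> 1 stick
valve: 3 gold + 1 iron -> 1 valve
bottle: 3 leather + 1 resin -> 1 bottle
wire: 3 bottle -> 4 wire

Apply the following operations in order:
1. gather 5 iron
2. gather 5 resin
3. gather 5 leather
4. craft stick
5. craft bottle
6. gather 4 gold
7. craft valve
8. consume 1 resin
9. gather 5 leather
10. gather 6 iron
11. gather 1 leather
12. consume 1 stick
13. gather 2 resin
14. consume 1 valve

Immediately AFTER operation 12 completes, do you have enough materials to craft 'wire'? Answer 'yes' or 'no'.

After 1 (gather 5 iron): iron=5
After 2 (gather 5 resin): iron=5 resin=5
After 3 (gather 5 leather): iron=5 leather=5 resin=5
After 4 (craft stick): iron=2 leather=5 resin=2 stick=1
After 5 (craft bottle): bottle=1 iron=2 leather=2 resin=1 stick=1
After 6 (gather 4 gold): bottle=1 gold=4 iron=2 leather=2 resin=1 stick=1
After 7 (craft valve): bottle=1 gold=1 iron=1 leather=2 resin=1 stick=1 valve=1
After 8 (consume 1 resin): bottle=1 gold=1 iron=1 leather=2 stick=1 valve=1
After 9 (gather 5 leather): bottle=1 gold=1 iron=1 leather=7 stick=1 valve=1
After 10 (gather 6 iron): bottle=1 gold=1 iron=7 leather=7 stick=1 valve=1
After 11 (gather 1 leather): bottle=1 gold=1 iron=7 leather=8 stick=1 valve=1
After 12 (consume 1 stick): bottle=1 gold=1 iron=7 leather=8 valve=1

Answer: no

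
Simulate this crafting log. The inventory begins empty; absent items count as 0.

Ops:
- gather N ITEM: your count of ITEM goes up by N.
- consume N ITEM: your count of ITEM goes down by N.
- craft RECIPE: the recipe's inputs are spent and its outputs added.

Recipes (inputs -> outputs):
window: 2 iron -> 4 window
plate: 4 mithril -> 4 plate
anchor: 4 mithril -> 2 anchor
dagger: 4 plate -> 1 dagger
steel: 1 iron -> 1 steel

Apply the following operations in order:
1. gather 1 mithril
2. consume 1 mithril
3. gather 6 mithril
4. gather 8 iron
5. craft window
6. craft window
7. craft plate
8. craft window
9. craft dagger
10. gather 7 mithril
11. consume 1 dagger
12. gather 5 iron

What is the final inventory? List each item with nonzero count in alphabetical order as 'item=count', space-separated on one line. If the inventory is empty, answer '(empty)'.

After 1 (gather 1 mithril): mithril=1
After 2 (consume 1 mithril): (empty)
After 3 (gather 6 mithril): mithril=6
After 4 (gather 8 iron): iron=8 mithril=6
After 5 (craft window): iron=6 mithril=6 window=4
After 6 (craft window): iron=4 mithril=6 window=8
After 7 (craft plate): iron=4 mithril=2 plate=4 window=8
After 8 (craft window): iron=2 mithril=2 plate=4 window=12
After 9 (craft dagger): dagger=1 iron=2 mithril=2 window=12
After 10 (gather 7 mithril): dagger=1 iron=2 mithril=9 window=12
After 11 (consume 1 dagger): iron=2 mithril=9 window=12
After 12 (gather 5 iron): iron=7 mithril=9 window=12

Answer: iron=7 mithril=9 window=12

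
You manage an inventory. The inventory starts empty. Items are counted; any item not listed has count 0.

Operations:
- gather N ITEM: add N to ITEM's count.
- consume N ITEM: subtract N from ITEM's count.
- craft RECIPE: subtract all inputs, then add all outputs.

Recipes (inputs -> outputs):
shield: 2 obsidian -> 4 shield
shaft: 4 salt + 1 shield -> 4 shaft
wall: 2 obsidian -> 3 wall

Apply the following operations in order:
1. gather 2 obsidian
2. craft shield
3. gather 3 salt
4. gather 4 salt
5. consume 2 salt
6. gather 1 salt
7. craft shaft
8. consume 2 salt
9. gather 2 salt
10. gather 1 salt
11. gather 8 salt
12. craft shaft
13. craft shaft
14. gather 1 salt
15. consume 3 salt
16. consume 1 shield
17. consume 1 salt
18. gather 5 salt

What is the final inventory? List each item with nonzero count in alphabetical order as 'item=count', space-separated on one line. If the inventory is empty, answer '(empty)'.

After 1 (gather 2 obsidian): obsidian=2
After 2 (craft shield): shield=4
After 3 (gather 3 salt): salt=3 shield=4
After 4 (gather 4 salt): salt=7 shield=4
After 5 (consume 2 salt): salt=5 shield=4
After 6 (gather 1 salt): salt=6 shield=4
After 7 (craft shaft): salt=2 shaft=4 shield=3
After 8 (consume 2 salt): shaft=4 shield=3
After 9 (gather 2 salt): salt=2 shaft=4 shield=3
After 10 (gather 1 salt): salt=3 shaft=4 shield=3
After 11 (gather 8 salt): salt=11 shaft=4 shield=3
After 12 (craft shaft): salt=7 shaft=8 shield=2
After 13 (craft shaft): salt=3 shaft=12 shield=1
After 14 (gather 1 salt): salt=4 shaft=12 shield=1
After 15 (consume 3 salt): salt=1 shaft=12 shield=1
After 16 (consume 1 shield): salt=1 shaft=12
After 17 (consume 1 salt): shaft=12
After 18 (gather 5 salt): salt=5 shaft=12

Answer: salt=5 shaft=12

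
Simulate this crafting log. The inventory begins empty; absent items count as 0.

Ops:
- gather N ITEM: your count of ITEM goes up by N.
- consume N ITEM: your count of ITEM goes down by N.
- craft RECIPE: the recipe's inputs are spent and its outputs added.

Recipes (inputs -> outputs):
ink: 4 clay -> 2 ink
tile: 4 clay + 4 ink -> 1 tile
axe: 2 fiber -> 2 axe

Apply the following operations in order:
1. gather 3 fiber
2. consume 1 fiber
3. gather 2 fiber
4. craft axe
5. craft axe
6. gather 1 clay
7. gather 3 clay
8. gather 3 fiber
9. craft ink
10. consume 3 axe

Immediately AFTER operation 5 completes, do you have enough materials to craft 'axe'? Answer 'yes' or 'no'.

After 1 (gather 3 fiber): fiber=3
After 2 (consume 1 fiber): fiber=2
After 3 (gather 2 fiber): fiber=4
After 4 (craft axe): axe=2 fiber=2
After 5 (craft axe): axe=4

Answer: no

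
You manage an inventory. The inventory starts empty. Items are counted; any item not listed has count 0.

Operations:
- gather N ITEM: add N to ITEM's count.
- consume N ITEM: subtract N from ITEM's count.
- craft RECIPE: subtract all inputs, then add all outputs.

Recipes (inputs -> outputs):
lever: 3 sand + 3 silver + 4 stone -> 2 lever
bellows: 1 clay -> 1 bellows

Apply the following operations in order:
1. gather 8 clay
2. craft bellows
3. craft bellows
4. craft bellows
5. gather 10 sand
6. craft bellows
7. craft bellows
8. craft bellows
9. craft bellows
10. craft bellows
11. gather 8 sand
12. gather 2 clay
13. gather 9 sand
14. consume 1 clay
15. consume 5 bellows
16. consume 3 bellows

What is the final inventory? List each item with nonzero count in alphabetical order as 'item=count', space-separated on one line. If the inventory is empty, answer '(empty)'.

After 1 (gather 8 clay): clay=8
After 2 (craft bellows): bellows=1 clay=7
After 3 (craft bellows): bellows=2 clay=6
After 4 (craft bellows): bellows=3 clay=5
After 5 (gather 10 sand): bellows=3 clay=5 sand=10
After 6 (craft bellows): bellows=4 clay=4 sand=10
After 7 (craft bellows): bellows=5 clay=3 sand=10
After 8 (craft bellows): bellows=6 clay=2 sand=10
After 9 (craft bellows): bellows=7 clay=1 sand=10
After 10 (craft bellows): bellows=8 sand=10
After 11 (gather 8 sand): bellows=8 sand=18
After 12 (gather 2 clay): bellows=8 clay=2 sand=18
After 13 (gather 9 sand): bellows=8 clay=2 sand=27
After 14 (consume 1 clay): bellows=8 clay=1 sand=27
After 15 (consume 5 bellows): bellows=3 clay=1 sand=27
After 16 (consume 3 bellows): clay=1 sand=27

Answer: clay=1 sand=27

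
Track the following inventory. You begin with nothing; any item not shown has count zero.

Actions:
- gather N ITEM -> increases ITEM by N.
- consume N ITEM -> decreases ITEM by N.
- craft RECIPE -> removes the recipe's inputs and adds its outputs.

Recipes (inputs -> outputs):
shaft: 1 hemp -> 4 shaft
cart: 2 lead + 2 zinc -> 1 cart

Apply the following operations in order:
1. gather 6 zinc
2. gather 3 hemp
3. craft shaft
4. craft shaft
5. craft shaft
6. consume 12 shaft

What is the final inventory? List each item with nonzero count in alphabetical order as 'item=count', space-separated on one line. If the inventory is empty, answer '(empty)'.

Answer: zinc=6

Derivation:
After 1 (gather 6 zinc): zinc=6
After 2 (gather 3 hemp): hemp=3 zinc=6
After 3 (craft shaft): hemp=2 shaft=4 zinc=6
After 4 (craft shaft): hemp=1 shaft=8 zinc=6
After 5 (craft shaft): shaft=12 zinc=6
After 6 (consume 12 shaft): zinc=6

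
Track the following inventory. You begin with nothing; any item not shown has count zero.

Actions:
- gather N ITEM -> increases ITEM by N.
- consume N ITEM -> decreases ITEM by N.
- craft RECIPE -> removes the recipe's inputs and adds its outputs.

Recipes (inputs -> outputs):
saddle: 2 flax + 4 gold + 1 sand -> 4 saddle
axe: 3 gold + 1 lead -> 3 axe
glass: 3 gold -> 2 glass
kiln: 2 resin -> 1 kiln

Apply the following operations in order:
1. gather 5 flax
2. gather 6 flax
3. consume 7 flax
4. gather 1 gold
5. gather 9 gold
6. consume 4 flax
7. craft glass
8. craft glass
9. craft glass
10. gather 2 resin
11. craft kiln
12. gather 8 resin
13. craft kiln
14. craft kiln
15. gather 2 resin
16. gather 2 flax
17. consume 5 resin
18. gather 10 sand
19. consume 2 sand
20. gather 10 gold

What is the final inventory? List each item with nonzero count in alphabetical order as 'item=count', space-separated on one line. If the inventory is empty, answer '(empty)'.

After 1 (gather 5 flax): flax=5
After 2 (gather 6 flax): flax=11
After 3 (consume 7 flax): flax=4
After 4 (gather 1 gold): flax=4 gold=1
After 5 (gather 9 gold): flax=4 gold=10
After 6 (consume 4 flax): gold=10
After 7 (craft glass): glass=2 gold=7
After 8 (craft glass): glass=4 gold=4
After 9 (craft glass): glass=6 gold=1
After 10 (gather 2 resin): glass=6 gold=1 resin=2
After 11 (craft kiln): glass=6 gold=1 kiln=1
After 12 (gather 8 resin): glass=6 gold=1 kiln=1 resin=8
After 13 (craft kiln): glass=6 gold=1 kiln=2 resin=6
After 14 (craft kiln): glass=6 gold=1 kiln=3 resin=4
After 15 (gather 2 resin): glass=6 gold=1 kiln=3 resin=6
After 16 (gather 2 flax): flax=2 glass=6 gold=1 kiln=3 resin=6
After 17 (consume 5 resin): flax=2 glass=6 gold=1 kiln=3 resin=1
After 18 (gather 10 sand): flax=2 glass=6 gold=1 kiln=3 resin=1 sand=10
After 19 (consume 2 sand): flax=2 glass=6 gold=1 kiln=3 resin=1 sand=8
After 20 (gather 10 gold): flax=2 glass=6 gold=11 kiln=3 resin=1 sand=8

Answer: flax=2 glass=6 gold=11 kiln=3 resin=1 sand=8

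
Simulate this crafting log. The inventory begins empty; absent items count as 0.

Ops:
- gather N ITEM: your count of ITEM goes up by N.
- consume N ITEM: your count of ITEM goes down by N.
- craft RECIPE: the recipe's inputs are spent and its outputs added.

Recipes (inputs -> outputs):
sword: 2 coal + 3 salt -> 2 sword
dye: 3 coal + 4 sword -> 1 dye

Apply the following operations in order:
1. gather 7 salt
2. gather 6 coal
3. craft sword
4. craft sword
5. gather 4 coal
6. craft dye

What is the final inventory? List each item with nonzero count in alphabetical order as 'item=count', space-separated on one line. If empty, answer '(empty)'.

Answer: coal=3 dye=1 salt=1

Derivation:
After 1 (gather 7 salt): salt=7
After 2 (gather 6 coal): coal=6 salt=7
After 3 (craft sword): coal=4 salt=4 sword=2
After 4 (craft sword): coal=2 salt=1 sword=4
After 5 (gather 4 coal): coal=6 salt=1 sword=4
After 6 (craft dye): coal=3 dye=1 salt=1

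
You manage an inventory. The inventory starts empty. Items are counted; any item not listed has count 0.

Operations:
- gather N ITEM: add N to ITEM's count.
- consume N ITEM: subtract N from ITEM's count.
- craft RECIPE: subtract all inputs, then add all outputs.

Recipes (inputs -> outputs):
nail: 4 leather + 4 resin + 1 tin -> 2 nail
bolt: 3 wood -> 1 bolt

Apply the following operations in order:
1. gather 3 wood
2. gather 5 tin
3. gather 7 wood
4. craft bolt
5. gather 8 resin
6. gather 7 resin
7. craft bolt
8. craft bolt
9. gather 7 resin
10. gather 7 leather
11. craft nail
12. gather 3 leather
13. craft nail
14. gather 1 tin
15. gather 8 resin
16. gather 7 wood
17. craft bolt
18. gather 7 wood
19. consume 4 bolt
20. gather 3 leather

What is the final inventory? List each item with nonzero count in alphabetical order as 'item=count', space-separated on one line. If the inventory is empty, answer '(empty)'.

After 1 (gather 3 wood): wood=3
After 2 (gather 5 tin): tin=5 wood=3
After 3 (gather 7 wood): tin=5 wood=10
After 4 (craft bolt): bolt=1 tin=5 wood=7
After 5 (gather 8 resin): bolt=1 resin=8 tin=5 wood=7
After 6 (gather 7 resin): bolt=1 resin=15 tin=5 wood=7
After 7 (craft bolt): bolt=2 resin=15 tin=5 wood=4
After 8 (craft bolt): bolt=3 resin=15 tin=5 wood=1
After 9 (gather 7 resin): bolt=3 resin=22 tin=5 wood=1
After 10 (gather 7 leather): bolt=3 leather=7 resin=22 tin=5 wood=1
After 11 (craft nail): bolt=3 leather=3 nail=2 resin=18 tin=4 wood=1
After 12 (gather 3 leather): bolt=3 leather=6 nail=2 resin=18 tin=4 wood=1
After 13 (craft nail): bolt=3 leather=2 nail=4 resin=14 tin=3 wood=1
After 14 (gather 1 tin): bolt=3 leather=2 nail=4 resin=14 tin=4 wood=1
After 15 (gather 8 resin): bolt=3 leather=2 nail=4 resin=22 tin=4 wood=1
After 16 (gather 7 wood): bolt=3 leather=2 nail=4 resin=22 tin=4 wood=8
After 17 (craft bolt): bolt=4 leather=2 nail=4 resin=22 tin=4 wood=5
After 18 (gather 7 wood): bolt=4 leather=2 nail=4 resin=22 tin=4 wood=12
After 19 (consume 4 bolt): leather=2 nail=4 resin=22 tin=4 wood=12
After 20 (gather 3 leather): leather=5 nail=4 resin=22 tin=4 wood=12

Answer: leather=5 nail=4 resin=22 tin=4 wood=12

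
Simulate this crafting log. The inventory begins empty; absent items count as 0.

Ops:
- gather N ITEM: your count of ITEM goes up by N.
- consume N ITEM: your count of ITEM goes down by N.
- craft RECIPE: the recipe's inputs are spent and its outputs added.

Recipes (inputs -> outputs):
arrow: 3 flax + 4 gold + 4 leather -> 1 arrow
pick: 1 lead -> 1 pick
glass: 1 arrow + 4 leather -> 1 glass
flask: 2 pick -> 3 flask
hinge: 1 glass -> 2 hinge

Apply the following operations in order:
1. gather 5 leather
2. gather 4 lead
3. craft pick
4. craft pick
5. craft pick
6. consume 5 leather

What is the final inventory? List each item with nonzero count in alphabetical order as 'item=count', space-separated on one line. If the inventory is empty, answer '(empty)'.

After 1 (gather 5 leather): leather=5
After 2 (gather 4 lead): lead=4 leather=5
After 3 (craft pick): lead=3 leather=5 pick=1
After 4 (craft pick): lead=2 leather=5 pick=2
After 5 (craft pick): lead=1 leather=5 pick=3
After 6 (consume 5 leather): lead=1 pick=3

Answer: lead=1 pick=3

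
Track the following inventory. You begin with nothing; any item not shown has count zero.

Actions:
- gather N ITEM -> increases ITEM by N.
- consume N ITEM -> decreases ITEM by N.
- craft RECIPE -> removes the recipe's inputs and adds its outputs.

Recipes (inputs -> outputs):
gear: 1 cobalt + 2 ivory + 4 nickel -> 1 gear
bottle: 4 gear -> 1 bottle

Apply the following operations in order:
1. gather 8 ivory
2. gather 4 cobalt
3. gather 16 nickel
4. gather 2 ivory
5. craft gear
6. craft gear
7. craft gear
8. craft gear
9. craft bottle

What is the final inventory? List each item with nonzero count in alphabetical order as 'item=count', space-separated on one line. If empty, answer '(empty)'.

Answer: bottle=1 ivory=2

Derivation:
After 1 (gather 8 ivory): ivory=8
After 2 (gather 4 cobalt): cobalt=4 ivory=8
After 3 (gather 16 nickel): cobalt=4 ivory=8 nickel=16
After 4 (gather 2 ivory): cobalt=4 ivory=10 nickel=16
After 5 (craft gear): cobalt=3 gear=1 ivory=8 nickel=12
After 6 (craft gear): cobalt=2 gear=2 ivory=6 nickel=8
After 7 (craft gear): cobalt=1 gear=3 ivory=4 nickel=4
After 8 (craft gear): gear=4 ivory=2
After 9 (craft bottle): bottle=1 ivory=2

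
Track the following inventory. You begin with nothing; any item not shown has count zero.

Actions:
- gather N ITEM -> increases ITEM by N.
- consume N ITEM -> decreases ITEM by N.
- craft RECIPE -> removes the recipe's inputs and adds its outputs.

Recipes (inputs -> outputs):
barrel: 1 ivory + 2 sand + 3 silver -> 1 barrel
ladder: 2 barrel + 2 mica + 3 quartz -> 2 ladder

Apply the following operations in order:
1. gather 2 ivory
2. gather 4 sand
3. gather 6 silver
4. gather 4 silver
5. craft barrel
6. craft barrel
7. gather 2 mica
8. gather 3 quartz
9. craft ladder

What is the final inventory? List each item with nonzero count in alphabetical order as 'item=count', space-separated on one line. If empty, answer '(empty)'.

After 1 (gather 2 ivory): ivory=2
After 2 (gather 4 sand): ivory=2 sand=4
After 3 (gather 6 silver): ivory=2 sand=4 silver=6
After 4 (gather 4 silver): ivory=2 sand=4 silver=10
After 5 (craft barrel): barrel=1 ivory=1 sand=2 silver=7
After 6 (craft barrel): barrel=2 silver=4
After 7 (gather 2 mica): barrel=2 mica=2 silver=4
After 8 (gather 3 quartz): barrel=2 mica=2 quartz=3 silver=4
After 9 (craft ladder): ladder=2 silver=4

Answer: ladder=2 silver=4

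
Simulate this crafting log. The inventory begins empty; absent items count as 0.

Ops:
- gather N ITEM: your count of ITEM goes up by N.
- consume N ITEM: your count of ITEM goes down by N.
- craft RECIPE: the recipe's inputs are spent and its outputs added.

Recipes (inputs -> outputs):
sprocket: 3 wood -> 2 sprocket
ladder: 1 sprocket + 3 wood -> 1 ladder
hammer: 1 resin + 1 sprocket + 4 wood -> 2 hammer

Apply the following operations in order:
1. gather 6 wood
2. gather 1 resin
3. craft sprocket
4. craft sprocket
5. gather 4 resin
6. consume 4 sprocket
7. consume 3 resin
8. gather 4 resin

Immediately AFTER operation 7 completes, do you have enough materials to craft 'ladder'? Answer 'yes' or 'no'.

Answer: no

Derivation:
After 1 (gather 6 wood): wood=6
After 2 (gather 1 resin): resin=1 wood=6
After 3 (craft sprocket): resin=1 sprocket=2 wood=3
After 4 (craft sprocket): resin=1 sprocket=4
After 5 (gather 4 resin): resin=5 sprocket=4
After 6 (consume 4 sprocket): resin=5
After 7 (consume 3 resin): resin=2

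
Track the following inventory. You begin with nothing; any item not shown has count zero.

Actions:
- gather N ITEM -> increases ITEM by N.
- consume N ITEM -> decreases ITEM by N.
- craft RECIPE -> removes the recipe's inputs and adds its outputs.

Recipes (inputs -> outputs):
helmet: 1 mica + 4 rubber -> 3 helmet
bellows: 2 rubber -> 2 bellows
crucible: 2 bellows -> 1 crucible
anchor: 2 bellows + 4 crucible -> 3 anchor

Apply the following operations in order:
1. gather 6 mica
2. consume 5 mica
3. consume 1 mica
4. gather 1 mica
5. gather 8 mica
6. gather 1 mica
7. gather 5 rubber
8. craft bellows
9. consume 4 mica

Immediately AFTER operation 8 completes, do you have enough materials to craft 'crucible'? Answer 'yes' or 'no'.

Answer: yes

Derivation:
After 1 (gather 6 mica): mica=6
After 2 (consume 5 mica): mica=1
After 3 (consume 1 mica): (empty)
After 4 (gather 1 mica): mica=1
After 5 (gather 8 mica): mica=9
After 6 (gather 1 mica): mica=10
After 7 (gather 5 rubber): mica=10 rubber=5
After 8 (craft bellows): bellows=2 mica=10 rubber=3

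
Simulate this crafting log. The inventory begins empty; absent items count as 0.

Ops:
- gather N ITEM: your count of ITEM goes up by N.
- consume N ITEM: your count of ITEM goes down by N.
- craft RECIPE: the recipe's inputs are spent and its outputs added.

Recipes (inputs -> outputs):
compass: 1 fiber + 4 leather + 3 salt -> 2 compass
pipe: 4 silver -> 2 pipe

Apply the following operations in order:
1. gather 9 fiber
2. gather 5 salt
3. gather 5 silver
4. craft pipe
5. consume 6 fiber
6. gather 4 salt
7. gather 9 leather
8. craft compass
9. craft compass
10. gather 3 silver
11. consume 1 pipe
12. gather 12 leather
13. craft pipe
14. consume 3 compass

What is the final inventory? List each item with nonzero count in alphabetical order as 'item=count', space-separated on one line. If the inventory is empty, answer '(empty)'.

Answer: compass=1 fiber=1 leather=13 pipe=3 salt=3

Derivation:
After 1 (gather 9 fiber): fiber=9
After 2 (gather 5 salt): fiber=9 salt=5
After 3 (gather 5 silver): fiber=9 salt=5 silver=5
After 4 (craft pipe): fiber=9 pipe=2 salt=5 silver=1
After 5 (consume 6 fiber): fiber=3 pipe=2 salt=5 silver=1
After 6 (gather 4 salt): fiber=3 pipe=2 salt=9 silver=1
After 7 (gather 9 leather): fiber=3 leather=9 pipe=2 salt=9 silver=1
After 8 (craft compass): compass=2 fiber=2 leather=5 pipe=2 salt=6 silver=1
After 9 (craft compass): compass=4 fiber=1 leather=1 pipe=2 salt=3 silver=1
After 10 (gather 3 silver): compass=4 fiber=1 leather=1 pipe=2 salt=3 silver=4
After 11 (consume 1 pipe): compass=4 fiber=1 leather=1 pipe=1 salt=3 silver=4
After 12 (gather 12 leather): compass=4 fiber=1 leather=13 pipe=1 salt=3 silver=4
After 13 (craft pipe): compass=4 fiber=1 leather=13 pipe=3 salt=3
After 14 (consume 3 compass): compass=1 fiber=1 leather=13 pipe=3 salt=3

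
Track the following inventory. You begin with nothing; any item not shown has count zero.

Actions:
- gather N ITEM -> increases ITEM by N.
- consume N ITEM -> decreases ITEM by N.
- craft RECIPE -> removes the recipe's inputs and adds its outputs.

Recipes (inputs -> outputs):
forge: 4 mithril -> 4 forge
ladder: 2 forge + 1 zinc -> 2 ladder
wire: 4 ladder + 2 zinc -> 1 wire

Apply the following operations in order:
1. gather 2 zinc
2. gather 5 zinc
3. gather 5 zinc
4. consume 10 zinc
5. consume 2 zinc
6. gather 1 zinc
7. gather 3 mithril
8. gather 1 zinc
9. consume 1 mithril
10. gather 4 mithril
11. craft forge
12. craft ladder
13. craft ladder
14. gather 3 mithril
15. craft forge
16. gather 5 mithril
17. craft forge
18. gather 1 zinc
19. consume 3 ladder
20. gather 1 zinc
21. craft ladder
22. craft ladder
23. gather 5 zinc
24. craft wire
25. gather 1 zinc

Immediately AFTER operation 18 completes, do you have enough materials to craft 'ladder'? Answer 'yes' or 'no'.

Answer: yes

Derivation:
After 1 (gather 2 zinc): zinc=2
After 2 (gather 5 zinc): zinc=7
After 3 (gather 5 zinc): zinc=12
After 4 (consume 10 zinc): zinc=2
After 5 (consume 2 zinc): (empty)
After 6 (gather 1 zinc): zinc=1
After 7 (gather 3 mithril): mithril=3 zinc=1
After 8 (gather 1 zinc): mithril=3 zinc=2
After 9 (consume 1 mithril): mithril=2 zinc=2
After 10 (gather 4 mithril): mithril=6 zinc=2
After 11 (craft forge): forge=4 mithril=2 zinc=2
After 12 (craft ladder): forge=2 ladder=2 mithril=2 zinc=1
After 13 (craft ladder): ladder=4 mithril=2
After 14 (gather 3 mithril): ladder=4 mithril=5
After 15 (craft forge): forge=4 ladder=4 mithril=1
After 16 (gather 5 mithril): forge=4 ladder=4 mithril=6
After 17 (craft forge): forge=8 ladder=4 mithril=2
After 18 (gather 1 zinc): forge=8 ladder=4 mithril=2 zinc=1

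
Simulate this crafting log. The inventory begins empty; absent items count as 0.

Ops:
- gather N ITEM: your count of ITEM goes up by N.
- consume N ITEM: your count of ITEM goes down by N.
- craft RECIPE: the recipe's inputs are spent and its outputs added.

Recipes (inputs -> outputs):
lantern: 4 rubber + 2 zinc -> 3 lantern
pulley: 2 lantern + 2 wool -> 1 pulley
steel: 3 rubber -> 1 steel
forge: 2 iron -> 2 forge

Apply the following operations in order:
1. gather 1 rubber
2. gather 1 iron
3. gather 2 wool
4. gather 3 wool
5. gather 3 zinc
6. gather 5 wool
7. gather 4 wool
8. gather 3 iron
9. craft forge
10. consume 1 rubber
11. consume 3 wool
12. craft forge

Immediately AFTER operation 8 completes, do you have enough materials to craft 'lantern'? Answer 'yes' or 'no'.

Answer: no

Derivation:
After 1 (gather 1 rubber): rubber=1
After 2 (gather 1 iron): iron=1 rubber=1
After 3 (gather 2 wool): iron=1 rubber=1 wool=2
After 4 (gather 3 wool): iron=1 rubber=1 wool=5
After 5 (gather 3 zinc): iron=1 rubber=1 wool=5 zinc=3
After 6 (gather 5 wool): iron=1 rubber=1 wool=10 zinc=3
After 7 (gather 4 wool): iron=1 rubber=1 wool=14 zinc=3
After 8 (gather 3 iron): iron=4 rubber=1 wool=14 zinc=3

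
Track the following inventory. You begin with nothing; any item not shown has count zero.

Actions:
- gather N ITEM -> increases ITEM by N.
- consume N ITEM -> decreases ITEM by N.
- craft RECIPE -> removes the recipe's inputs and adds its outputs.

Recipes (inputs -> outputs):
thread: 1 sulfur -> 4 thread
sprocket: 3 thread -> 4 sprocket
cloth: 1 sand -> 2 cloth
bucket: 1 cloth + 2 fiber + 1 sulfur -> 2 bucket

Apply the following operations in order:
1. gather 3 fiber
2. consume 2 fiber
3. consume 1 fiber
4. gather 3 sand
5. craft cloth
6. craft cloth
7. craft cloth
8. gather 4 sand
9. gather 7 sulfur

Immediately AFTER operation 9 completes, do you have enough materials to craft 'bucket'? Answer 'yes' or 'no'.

After 1 (gather 3 fiber): fiber=3
After 2 (consume 2 fiber): fiber=1
After 3 (consume 1 fiber): (empty)
After 4 (gather 3 sand): sand=3
After 5 (craft cloth): cloth=2 sand=2
After 6 (craft cloth): cloth=4 sand=1
After 7 (craft cloth): cloth=6
After 8 (gather 4 sand): cloth=6 sand=4
After 9 (gather 7 sulfur): cloth=6 sand=4 sulfur=7

Answer: no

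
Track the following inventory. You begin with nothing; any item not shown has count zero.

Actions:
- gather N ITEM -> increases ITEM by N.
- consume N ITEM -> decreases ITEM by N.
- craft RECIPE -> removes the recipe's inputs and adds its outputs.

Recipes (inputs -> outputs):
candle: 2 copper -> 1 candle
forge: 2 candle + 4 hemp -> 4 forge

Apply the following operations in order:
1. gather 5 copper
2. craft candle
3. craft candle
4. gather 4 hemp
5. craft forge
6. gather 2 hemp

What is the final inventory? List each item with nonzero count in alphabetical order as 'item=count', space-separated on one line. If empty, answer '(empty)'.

After 1 (gather 5 copper): copper=5
After 2 (craft candle): candle=1 copper=3
After 3 (craft candle): candle=2 copper=1
After 4 (gather 4 hemp): candle=2 copper=1 hemp=4
After 5 (craft forge): copper=1 forge=4
After 6 (gather 2 hemp): copper=1 forge=4 hemp=2

Answer: copper=1 forge=4 hemp=2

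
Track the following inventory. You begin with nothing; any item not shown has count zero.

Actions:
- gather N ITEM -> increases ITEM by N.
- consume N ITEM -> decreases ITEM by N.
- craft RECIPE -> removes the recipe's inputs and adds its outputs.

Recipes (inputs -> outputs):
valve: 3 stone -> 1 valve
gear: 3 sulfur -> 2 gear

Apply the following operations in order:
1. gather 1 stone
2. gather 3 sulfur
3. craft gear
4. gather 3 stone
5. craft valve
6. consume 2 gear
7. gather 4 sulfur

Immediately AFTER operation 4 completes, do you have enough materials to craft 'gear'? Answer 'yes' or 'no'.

After 1 (gather 1 stone): stone=1
After 2 (gather 3 sulfur): stone=1 sulfur=3
After 3 (craft gear): gear=2 stone=1
After 4 (gather 3 stone): gear=2 stone=4

Answer: no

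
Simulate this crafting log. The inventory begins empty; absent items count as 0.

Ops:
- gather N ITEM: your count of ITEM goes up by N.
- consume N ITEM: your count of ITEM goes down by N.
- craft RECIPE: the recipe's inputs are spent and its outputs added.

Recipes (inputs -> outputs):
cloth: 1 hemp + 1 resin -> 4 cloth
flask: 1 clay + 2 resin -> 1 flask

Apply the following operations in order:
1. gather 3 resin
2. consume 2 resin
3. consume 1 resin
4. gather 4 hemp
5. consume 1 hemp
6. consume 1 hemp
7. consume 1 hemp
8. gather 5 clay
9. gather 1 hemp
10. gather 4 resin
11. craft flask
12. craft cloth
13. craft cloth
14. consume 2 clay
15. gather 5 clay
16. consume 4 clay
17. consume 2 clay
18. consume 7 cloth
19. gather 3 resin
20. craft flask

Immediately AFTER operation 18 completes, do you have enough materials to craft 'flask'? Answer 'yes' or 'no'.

Answer: no

Derivation:
After 1 (gather 3 resin): resin=3
After 2 (consume 2 resin): resin=1
After 3 (consume 1 resin): (empty)
After 4 (gather 4 hemp): hemp=4
After 5 (consume 1 hemp): hemp=3
After 6 (consume 1 hemp): hemp=2
After 7 (consume 1 hemp): hemp=1
After 8 (gather 5 clay): clay=5 hemp=1
After 9 (gather 1 hemp): clay=5 hemp=2
After 10 (gather 4 resin): clay=5 hemp=2 resin=4
After 11 (craft flask): clay=4 flask=1 hemp=2 resin=2
After 12 (craft cloth): clay=4 cloth=4 flask=1 hemp=1 resin=1
After 13 (craft cloth): clay=4 cloth=8 flask=1
After 14 (consume 2 clay): clay=2 cloth=8 flask=1
After 15 (gather 5 clay): clay=7 cloth=8 flask=1
After 16 (consume 4 clay): clay=3 cloth=8 flask=1
After 17 (consume 2 clay): clay=1 cloth=8 flask=1
After 18 (consume 7 cloth): clay=1 cloth=1 flask=1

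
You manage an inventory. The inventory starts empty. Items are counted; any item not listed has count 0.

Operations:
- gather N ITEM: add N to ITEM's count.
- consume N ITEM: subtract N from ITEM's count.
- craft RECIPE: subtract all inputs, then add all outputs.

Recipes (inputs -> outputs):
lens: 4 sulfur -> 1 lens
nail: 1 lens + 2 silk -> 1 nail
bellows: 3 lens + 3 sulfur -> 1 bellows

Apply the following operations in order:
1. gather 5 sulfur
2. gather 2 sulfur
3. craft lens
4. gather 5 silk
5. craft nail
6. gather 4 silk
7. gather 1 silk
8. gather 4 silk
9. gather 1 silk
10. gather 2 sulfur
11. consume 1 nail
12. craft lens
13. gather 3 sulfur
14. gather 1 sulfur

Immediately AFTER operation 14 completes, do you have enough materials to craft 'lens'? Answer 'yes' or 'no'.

After 1 (gather 5 sulfur): sulfur=5
After 2 (gather 2 sulfur): sulfur=7
After 3 (craft lens): lens=1 sulfur=3
After 4 (gather 5 silk): lens=1 silk=5 sulfur=3
After 5 (craft nail): nail=1 silk=3 sulfur=3
After 6 (gather 4 silk): nail=1 silk=7 sulfur=3
After 7 (gather 1 silk): nail=1 silk=8 sulfur=3
After 8 (gather 4 silk): nail=1 silk=12 sulfur=3
After 9 (gather 1 silk): nail=1 silk=13 sulfur=3
After 10 (gather 2 sulfur): nail=1 silk=13 sulfur=5
After 11 (consume 1 nail): silk=13 sulfur=5
After 12 (craft lens): lens=1 silk=13 sulfur=1
After 13 (gather 3 sulfur): lens=1 silk=13 sulfur=4
After 14 (gather 1 sulfur): lens=1 silk=13 sulfur=5

Answer: yes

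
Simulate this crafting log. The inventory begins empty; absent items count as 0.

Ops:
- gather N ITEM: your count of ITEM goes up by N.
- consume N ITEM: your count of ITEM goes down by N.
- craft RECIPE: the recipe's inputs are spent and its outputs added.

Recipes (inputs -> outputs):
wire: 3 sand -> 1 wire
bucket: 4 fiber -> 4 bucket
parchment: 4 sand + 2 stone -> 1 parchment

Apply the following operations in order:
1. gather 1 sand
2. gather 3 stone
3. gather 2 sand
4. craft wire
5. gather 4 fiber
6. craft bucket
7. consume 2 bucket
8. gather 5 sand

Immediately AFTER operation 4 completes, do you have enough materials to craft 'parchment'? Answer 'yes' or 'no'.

Answer: no

Derivation:
After 1 (gather 1 sand): sand=1
After 2 (gather 3 stone): sand=1 stone=3
After 3 (gather 2 sand): sand=3 stone=3
After 4 (craft wire): stone=3 wire=1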